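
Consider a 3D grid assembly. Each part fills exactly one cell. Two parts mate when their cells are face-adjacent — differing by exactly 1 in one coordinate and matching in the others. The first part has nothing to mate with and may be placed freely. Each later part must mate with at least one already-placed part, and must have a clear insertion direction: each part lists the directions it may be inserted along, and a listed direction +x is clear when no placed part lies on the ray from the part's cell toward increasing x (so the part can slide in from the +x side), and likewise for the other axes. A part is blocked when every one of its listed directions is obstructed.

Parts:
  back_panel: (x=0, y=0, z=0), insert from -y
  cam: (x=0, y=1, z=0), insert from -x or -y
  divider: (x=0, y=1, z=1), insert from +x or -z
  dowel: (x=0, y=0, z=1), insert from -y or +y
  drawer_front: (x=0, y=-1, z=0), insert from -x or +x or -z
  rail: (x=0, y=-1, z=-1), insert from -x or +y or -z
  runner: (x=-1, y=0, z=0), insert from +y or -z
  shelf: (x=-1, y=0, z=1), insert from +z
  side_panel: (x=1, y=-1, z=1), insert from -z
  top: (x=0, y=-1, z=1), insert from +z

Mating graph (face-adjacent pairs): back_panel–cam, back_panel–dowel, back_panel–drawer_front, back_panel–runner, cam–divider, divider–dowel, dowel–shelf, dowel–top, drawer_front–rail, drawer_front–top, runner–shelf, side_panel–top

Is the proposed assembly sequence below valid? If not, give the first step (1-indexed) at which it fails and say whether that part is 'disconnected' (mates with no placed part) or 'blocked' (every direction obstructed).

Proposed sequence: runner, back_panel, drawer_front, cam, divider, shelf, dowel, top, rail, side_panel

Valid

1. runner@(-1, 0, 0) [+y clear] — {runner}
2. back_panel@(0, 0, 0) [-y clear] — {back_panel, runner}
3. drawer_front@(0, -1, 0) [-x clear] — {back_panel, drawer_front, runner}
4. cam@(0, 1, 0) [-x clear] — {back_panel, cam, drawer_front, runner}
5. divider@(0, 1, 1) [+x clear] — {back_panel, cam, divider, drawer_front, runner}
6. shelf@(-1, 0, 1) [+z clear] — {back_panel, cam, divider, drawer_front, runner, shelf}
7. dowel@(0, 0, 1) [-y clear] — {back_panel, cam, divider, dowel, drawer_front, runner, shelf}
8. top@(0, -1, 1) [+z clear] — {back_panel, cam, divider, dowel, drawer_front, runner, shelf, top}
9. rail@(0, -1, -1) [-x clear] — {back_panel, cam, divider, dowel, drawer_front, rail, runner, shelf, top}
10. side_panel@(1, -1, 1) [-z clear] — {back_panel, cam, divider, dowel, drawer_front, rail, runner, shelf, side_panel, top}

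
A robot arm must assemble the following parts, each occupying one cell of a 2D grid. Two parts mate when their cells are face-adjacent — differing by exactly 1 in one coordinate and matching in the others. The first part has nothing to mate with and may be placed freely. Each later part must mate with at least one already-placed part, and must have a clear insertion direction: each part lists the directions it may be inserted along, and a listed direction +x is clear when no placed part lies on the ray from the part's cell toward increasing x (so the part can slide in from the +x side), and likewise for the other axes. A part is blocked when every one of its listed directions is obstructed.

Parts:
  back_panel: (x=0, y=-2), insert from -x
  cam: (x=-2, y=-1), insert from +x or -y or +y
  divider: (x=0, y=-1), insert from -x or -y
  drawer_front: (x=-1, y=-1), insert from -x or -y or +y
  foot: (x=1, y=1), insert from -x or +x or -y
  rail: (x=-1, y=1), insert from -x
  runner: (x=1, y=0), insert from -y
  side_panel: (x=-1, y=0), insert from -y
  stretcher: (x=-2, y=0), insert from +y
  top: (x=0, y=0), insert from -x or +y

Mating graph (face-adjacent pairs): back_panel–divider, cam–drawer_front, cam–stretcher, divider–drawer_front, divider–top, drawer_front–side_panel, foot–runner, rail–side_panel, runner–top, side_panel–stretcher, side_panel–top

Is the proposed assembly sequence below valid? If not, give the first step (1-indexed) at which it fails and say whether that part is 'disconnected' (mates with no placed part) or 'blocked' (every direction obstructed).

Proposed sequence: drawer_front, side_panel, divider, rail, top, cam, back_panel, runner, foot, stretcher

Invalid at step 2 (blocked)

1. drawer_front@(-1, -1) [-x clear] — {drawer_front}
2. side_panel@(-1, 0) — -y all obstructed ⇒ blocked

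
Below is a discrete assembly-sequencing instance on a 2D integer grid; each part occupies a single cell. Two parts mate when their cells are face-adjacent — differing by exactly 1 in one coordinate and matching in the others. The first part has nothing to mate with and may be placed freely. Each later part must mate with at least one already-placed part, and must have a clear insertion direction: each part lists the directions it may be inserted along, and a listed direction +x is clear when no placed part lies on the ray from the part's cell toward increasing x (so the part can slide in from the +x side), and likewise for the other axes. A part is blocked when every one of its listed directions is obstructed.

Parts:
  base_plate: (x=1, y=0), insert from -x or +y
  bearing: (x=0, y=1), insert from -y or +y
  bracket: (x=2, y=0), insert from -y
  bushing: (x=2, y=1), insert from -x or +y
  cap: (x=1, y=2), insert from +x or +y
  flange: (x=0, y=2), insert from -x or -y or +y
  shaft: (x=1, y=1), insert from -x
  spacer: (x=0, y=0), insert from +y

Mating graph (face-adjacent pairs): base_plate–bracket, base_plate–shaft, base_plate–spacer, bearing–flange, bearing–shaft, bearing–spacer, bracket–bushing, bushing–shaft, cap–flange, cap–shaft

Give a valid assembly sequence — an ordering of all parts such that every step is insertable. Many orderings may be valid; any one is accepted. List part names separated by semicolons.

shaft; bushing; cap; bracket; base_plate; spacer; bearing; flange

1. shaft@(1, 1) [-x clear] — {shaft}
2. bushing@(2, 1) [+y clear] — {bushing, shaft}
3. cap@(1, 2) [+x clear] — {bushing, cap, shaft}
4. bracket@(2, 0) [-y clear] — {bracket, bushing, cap, shaft}
5. base_plate@(1, 0) [-x clear] — {base_plate, bracket, bushing, cap, shaft}
6. spacer@(0, 0) [+y clear] — {base_plate, bracket, bushing, cap, shaft, spacer}
7. bearing@(0, 1) [+y clear] — {base_plate, bearing, bracket, bushing, cap, shaft, spacer}
8. flange@(0, 2) [-x clear] — {base_plate, bearing, bracket, bushing, cap, flange, shaft, spacer}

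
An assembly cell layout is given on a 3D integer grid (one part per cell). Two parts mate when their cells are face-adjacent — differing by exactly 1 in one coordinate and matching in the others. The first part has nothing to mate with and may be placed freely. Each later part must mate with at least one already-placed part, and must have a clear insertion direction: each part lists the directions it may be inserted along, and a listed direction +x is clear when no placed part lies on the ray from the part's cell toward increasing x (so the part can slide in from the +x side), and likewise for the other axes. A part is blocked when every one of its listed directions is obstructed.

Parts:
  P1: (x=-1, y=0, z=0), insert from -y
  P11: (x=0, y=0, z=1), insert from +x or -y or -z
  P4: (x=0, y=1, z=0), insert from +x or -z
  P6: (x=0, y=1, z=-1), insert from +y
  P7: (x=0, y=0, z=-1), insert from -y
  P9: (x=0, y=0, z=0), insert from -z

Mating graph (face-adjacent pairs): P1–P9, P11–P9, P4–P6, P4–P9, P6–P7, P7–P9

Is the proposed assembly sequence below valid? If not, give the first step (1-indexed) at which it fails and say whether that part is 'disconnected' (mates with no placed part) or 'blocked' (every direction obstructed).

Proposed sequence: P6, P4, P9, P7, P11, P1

1. P6@(0, 1, -1) [+y clear] — {P6}
2. P4@(0, 1, 0) [+x clear] — {P4, P6}
3. P9@(0, 0, 0) [-z clear] — {P4, P6, P9}
4. P7@(0, 0, -1) [-y clear] — {P4, P6, P7, P9}
5. P11@(0, 0, 1) [+x clear] — {P11, P4, P6, P7, P9}
6. P1@(-1, 0, 0) [-y clear] — {P1, P11, P4, P6, P7, P9}

Valid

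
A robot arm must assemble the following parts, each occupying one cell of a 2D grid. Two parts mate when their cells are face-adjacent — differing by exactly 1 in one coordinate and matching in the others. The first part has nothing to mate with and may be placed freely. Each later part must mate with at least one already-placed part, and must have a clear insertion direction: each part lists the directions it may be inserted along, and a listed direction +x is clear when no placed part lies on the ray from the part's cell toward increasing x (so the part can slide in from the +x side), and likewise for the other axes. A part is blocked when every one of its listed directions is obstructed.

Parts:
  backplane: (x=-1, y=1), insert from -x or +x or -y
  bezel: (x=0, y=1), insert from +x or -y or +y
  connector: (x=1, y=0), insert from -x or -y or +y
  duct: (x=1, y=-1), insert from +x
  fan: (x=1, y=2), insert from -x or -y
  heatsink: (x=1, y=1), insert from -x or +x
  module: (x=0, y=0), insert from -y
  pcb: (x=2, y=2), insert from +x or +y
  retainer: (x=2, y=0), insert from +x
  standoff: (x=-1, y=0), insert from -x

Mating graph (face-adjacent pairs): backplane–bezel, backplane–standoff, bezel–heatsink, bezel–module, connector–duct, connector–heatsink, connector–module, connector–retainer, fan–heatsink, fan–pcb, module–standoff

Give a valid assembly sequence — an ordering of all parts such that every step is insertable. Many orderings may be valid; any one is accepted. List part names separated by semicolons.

1. retainer@(2, 0) [+x clear] — {retainer}
2. connector@(1, 0) [-x clear] — {connector, retainer}
3. duct@(1, -1) [+x clear] — {connector, duct, retainer}
4. heatsink@(1, 1) [-x clear] — {connector, duct, heatsink, retainer}
5. bezel@(0, 1) [-y clear] — {bezel, connector, duct, heatsink, retainer}
6. backplane@(-1, 1) [-x clear] — {backplane, bezel, connector, duct, heatsink, retainer}
7. module@(0, 0) [-y clear] — {backplane, bezel, connector, duct, heatsink, module, retainer}
8. fan@(1, 2) [-x clear] — {backplane, bezel, connector, duct, fan, heatsink, module, retainer}
9. pcb@(2, 2) [+x clear] — {backplane, bezel, connector, duct, fan, heatsink, module, pcb, retainer}
10. standoff@(-1, 0) [-x clear] — {backplane, bezel, connector, duct, fan, heatsink, module, pcb, retainer, standoff}

retainer; connector; duct; heatsink; bezel; backplane; module; fan; pcb; standoff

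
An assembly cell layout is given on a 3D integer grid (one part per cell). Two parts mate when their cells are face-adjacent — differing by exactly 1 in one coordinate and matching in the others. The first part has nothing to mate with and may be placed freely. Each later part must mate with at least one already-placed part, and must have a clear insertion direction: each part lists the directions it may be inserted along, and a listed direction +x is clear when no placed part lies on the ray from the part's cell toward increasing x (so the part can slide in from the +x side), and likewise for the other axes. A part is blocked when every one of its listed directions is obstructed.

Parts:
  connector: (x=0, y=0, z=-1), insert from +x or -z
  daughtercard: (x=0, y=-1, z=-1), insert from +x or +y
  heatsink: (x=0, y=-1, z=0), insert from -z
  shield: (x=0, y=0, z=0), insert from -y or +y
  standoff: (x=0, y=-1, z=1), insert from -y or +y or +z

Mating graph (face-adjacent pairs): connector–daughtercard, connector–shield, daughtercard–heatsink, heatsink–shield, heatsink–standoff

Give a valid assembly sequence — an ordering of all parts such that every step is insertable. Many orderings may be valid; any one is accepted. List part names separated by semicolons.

1. heatsink@(0, -1, 0) [-z clear] — {heatsink}
2. shield@(0, 0, 0) [+y clear] — {heatsink, shield}
3. connector@(0, 0, -1) [+x clear] — {connector, heatsink, shield}
4. standoff@(0, -1, 1) [-y clear] — {connector, heatsink, shield, standoff}
5. daughtercard@(0, -1, -1) [+x clear] — {connector, daughtercard, heatsink, shield, standoff}

heatsink; shield; connector; standoff; daughtercard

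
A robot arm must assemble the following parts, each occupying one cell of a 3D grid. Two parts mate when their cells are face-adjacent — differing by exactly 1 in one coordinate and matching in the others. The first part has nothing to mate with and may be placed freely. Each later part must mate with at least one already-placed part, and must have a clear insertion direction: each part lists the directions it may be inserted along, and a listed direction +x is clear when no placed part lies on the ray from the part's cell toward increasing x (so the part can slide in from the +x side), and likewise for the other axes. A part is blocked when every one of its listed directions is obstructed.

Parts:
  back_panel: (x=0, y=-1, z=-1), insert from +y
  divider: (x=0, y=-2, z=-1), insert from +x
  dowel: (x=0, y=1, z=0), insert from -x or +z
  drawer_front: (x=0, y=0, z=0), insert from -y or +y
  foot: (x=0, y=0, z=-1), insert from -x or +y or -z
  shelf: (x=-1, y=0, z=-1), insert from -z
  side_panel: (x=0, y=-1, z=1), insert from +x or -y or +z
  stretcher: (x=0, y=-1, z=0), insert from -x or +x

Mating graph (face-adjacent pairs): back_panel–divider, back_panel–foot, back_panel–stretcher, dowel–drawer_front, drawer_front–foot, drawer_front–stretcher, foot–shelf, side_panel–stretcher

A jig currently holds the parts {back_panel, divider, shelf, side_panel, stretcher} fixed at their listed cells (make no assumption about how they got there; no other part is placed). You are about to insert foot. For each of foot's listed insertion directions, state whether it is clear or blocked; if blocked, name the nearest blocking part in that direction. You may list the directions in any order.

+y: clear; -x: blocked by shelf; -z: clear

-x: nearest on ray is shelf@(-1, 0, -1) ⇒ blocked
+y: ray from foot(0, 0, -1) has no placed part ⇒ clear
-z: ray from foot(0, 0, -1) has no placed part ⇒ clear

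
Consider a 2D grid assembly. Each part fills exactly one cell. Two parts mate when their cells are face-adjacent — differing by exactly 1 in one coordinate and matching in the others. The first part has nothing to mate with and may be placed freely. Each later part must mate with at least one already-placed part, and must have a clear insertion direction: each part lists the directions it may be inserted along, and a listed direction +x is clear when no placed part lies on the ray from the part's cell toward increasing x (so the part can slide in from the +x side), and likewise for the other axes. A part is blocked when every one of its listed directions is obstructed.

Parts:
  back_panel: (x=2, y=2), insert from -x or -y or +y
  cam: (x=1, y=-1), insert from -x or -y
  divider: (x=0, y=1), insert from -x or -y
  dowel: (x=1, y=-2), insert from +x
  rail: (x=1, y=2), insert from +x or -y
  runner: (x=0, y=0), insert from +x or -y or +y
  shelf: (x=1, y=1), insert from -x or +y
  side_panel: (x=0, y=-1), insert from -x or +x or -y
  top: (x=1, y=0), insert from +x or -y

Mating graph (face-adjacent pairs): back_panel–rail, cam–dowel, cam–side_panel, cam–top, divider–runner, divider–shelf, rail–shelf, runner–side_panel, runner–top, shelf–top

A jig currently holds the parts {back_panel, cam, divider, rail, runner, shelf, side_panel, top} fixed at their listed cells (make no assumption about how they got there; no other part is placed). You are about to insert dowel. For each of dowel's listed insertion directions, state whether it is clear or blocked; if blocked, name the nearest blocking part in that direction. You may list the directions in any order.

+x: clear

+x: ray from dowel(1, -2) has no placed part ⇒ clear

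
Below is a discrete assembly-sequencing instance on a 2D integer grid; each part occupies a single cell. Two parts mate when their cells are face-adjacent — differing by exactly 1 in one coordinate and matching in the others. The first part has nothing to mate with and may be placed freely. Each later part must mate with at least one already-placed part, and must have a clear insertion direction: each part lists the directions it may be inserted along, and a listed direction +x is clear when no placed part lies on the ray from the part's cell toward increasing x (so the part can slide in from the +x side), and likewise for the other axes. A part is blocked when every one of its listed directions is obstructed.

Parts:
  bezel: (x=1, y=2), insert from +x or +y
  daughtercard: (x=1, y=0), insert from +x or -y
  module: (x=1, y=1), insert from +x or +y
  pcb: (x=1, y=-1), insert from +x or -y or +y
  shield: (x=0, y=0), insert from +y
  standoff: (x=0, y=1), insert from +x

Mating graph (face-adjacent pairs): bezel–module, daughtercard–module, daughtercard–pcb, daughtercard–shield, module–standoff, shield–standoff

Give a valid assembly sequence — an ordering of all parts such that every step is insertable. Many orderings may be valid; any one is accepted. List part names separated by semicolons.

shield; standoff; module; bezel; daughtercard; pcb

1. shield@(0, 0) [+y clear] — {shield}
2. standoff@(0, 1) [+x clear] — {shield, standoff}
3. module@(1, 1) [+x clear] — {module, shield, standoff}
4. bezel@(1, 2) [+x clear] — {bezel, module, shield, standoff}
5. daughtercard@(1, 0) [+x clear] — {bezel, daughtercard, module, shield, standoff}
6. pcb@(1, -1) [+x clear] — {bezel, daughtercard, module, pcb, shield, standoff}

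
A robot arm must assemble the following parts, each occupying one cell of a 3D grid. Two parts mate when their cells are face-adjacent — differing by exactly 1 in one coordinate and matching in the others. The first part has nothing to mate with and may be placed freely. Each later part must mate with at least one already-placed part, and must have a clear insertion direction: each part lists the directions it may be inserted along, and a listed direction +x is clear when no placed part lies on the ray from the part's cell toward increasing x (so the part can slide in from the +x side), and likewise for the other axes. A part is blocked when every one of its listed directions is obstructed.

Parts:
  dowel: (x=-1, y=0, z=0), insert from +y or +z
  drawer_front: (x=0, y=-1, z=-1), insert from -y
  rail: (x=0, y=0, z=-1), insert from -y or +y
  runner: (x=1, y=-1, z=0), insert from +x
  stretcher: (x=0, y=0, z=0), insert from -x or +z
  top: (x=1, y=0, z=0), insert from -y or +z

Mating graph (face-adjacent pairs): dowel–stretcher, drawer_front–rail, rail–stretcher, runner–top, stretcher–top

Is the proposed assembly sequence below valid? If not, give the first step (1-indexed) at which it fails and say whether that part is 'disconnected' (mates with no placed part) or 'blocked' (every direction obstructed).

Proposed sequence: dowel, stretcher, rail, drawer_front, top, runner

Valid

1. dowel@(-1, 0, 0) [+y clear] — {dowel}
2. stretcher@(0, 0, 0) [+z clear] — {dowel, stretcher}
3. rail@(0, 0, -1) [-y clear] — {dowel, rail, stretcher}
4. drawer_front@(0, -1, -1) [-y clear] — {dowel, drawer_front, rail, stretcher}
5. top@(1, 0, 0) [-y clear] — {dowel, drawer_front, rail, stretcher, top}
6. runner@(1, -1, 0) [+x clear] — {dowel, drawer_front, rail, runner, stretcher, top}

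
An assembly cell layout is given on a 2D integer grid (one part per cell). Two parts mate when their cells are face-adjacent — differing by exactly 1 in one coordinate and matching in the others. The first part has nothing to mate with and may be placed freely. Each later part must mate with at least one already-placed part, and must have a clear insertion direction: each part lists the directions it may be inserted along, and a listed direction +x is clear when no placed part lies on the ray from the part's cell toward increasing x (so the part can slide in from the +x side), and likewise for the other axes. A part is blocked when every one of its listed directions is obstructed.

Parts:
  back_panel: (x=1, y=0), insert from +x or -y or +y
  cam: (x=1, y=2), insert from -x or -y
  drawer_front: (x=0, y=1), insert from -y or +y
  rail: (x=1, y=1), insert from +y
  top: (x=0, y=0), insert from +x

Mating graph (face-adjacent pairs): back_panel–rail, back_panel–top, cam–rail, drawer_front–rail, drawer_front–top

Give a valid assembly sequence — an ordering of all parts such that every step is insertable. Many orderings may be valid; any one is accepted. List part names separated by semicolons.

top; back_panel; drawer_front; rail; cam

1. top@(0, 0) [+x clear] — {top}
2. back_panel@(1, 0) [+x clear] — {back_panel, top}
3. drawer_front@(0, 1) [+y clear] — {back_panel, drawer_front, top}
4. rail@(1, 1) [+y clear] — {back_panel, drawer_front, rail, top}
5. cam@(1, 2) [-x clear] — {back_panel, cam, drawer_front, rail, top}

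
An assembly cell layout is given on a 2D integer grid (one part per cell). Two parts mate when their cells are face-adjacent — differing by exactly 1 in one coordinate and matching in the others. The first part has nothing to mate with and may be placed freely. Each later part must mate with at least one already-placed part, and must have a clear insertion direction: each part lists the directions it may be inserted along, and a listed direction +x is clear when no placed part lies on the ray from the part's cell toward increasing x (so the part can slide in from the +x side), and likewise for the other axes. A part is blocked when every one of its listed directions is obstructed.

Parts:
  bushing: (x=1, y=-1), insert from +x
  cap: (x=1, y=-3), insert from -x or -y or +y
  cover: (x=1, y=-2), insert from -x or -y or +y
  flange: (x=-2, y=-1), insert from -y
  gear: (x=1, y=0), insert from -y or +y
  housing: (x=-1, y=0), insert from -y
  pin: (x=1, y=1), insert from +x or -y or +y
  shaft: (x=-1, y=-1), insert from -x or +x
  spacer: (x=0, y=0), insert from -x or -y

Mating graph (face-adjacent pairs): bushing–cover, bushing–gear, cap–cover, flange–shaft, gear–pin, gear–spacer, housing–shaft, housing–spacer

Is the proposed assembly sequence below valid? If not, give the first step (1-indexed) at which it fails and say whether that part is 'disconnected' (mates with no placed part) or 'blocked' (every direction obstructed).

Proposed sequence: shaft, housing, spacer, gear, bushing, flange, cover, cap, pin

1. shaft@(-1, -1) [-x clear] — {shaft}
2. housing@(-1, 0) — -y all obstructed ⇒ blocked

Invalid at step 2 (blocked)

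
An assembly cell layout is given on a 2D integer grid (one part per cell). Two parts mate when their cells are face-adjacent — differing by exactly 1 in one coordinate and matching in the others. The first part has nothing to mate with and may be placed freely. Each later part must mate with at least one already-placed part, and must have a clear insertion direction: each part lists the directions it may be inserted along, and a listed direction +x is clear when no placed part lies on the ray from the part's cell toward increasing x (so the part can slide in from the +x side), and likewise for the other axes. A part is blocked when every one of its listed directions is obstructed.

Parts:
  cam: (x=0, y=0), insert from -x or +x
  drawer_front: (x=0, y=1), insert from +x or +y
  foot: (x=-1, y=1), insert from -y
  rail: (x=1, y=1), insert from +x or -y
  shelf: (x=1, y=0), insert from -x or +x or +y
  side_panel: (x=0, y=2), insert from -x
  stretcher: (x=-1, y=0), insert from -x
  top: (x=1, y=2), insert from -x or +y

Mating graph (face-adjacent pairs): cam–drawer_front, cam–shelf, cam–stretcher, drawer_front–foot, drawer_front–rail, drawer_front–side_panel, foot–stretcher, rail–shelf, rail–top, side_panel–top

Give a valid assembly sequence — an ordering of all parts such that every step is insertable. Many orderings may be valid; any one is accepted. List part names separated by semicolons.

1. drawer_front@(0, 1) [+x clear] — {drawer_front}
2. foot@(-1, 1) [-y clear] — {drawer_front, foot}
3. stretcher@(-1, 0) [-x clear] — {drawer_front, foot, stretcher}
4. cam@(0, 0) [+x clear] — {cam, drawer_front, foot, stretcher}
5. shelf@(1, 0) [+x clear] — {cam, drawer_front, foot, shelf, stretcher}
6. side_panel@(0, 2) [-x clear] — {cam, drawer_front, foot, shelf, side_panel, stretcher}
7. top@(1, 2) [+y clear] — {cam, drawer_front, foot, shelf, side_panel, stretcher, top}
8. rail@(1, 1) [+x clear] — {cam, drawer_front, foot, rail, shelf, side_panel, stretcher, top}

drawer_front; foot; stretcher; cam; shelf; side_panel; top; rail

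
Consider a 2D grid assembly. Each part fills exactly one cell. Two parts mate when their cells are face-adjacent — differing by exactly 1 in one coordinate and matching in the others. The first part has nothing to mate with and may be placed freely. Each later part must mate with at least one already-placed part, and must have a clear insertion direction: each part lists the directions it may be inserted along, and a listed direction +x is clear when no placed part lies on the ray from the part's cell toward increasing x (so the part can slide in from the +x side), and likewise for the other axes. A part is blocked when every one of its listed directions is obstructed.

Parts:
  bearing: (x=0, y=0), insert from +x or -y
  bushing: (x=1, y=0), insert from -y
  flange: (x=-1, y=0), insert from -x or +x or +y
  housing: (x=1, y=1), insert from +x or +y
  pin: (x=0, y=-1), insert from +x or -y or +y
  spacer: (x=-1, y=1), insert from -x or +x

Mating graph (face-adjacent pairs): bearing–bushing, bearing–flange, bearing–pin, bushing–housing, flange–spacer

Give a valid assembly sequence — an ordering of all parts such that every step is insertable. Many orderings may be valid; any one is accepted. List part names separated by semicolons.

1. housing@(1, 1) [+x clear] — {housing}
2. bushing@(1, 0) [-y clear] — {bushing, housing}
3. bearing@(0, 0) [-y clear] — {bearing, bushing, housing}
4. flange@(-1, 0) [-x clear] — {bearing, bushing, flange, housing}
5. spacer@(-1, 1) [-x clear] — {bearing, bushing, flange, housing, spacer}
6. pin@(0, -1) [+x clear] — {bearing, bushing, flange, housing, pin, spacer}

housing; bushing; bearing; flange; spacer; pin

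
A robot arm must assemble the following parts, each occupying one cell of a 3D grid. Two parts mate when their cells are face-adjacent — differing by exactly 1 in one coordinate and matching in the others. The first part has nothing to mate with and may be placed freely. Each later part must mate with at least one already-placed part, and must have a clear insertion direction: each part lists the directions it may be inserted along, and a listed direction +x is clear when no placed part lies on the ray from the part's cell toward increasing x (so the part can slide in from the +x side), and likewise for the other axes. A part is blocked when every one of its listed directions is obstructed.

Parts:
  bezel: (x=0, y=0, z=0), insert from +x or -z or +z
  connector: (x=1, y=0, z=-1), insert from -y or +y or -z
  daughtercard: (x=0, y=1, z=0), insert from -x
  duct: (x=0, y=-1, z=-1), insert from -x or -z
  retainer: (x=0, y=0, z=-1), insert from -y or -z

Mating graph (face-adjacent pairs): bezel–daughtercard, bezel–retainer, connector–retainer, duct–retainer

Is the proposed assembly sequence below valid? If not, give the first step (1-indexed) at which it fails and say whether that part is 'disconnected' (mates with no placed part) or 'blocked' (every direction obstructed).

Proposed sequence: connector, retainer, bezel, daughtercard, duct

1. connector@(1, 0, -1) [-y clear] — {connector}
2. retainer@(0, 0, -1) [-y clear] — {connector, retainer}
3. bezel@(0, 0, 0) [+x clear] — {bezel, connector, retainer}
4. daughtercard@(0, 1, 0) [-x clear] — {bezel, connector, daughtercard, retainer}
5. duct@(0, -1, -1) [-x clear] — {bezel, connector, daughtercard, duct, retainer}

Valid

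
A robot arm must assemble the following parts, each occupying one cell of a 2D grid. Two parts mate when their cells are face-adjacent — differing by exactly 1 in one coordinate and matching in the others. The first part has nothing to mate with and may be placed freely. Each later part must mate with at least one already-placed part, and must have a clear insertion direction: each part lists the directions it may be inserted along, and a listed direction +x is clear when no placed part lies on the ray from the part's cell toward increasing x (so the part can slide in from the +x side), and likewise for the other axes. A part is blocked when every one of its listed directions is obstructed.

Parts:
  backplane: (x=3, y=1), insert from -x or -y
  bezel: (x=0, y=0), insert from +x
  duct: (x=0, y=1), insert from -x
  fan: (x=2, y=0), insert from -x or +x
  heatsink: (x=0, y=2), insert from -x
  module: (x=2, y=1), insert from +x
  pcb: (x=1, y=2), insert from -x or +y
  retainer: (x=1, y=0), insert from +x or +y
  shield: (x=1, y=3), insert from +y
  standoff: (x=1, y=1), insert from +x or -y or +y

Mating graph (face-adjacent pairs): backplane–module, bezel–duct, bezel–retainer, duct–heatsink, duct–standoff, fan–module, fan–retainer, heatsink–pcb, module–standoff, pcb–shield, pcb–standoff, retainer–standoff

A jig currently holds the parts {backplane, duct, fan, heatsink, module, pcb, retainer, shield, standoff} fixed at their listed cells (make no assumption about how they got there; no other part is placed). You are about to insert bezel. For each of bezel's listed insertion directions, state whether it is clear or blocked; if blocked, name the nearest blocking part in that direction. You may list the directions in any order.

+x: blocked by retainer

+x: nearest on ray is retainer@(1, 0) ⇒ blocked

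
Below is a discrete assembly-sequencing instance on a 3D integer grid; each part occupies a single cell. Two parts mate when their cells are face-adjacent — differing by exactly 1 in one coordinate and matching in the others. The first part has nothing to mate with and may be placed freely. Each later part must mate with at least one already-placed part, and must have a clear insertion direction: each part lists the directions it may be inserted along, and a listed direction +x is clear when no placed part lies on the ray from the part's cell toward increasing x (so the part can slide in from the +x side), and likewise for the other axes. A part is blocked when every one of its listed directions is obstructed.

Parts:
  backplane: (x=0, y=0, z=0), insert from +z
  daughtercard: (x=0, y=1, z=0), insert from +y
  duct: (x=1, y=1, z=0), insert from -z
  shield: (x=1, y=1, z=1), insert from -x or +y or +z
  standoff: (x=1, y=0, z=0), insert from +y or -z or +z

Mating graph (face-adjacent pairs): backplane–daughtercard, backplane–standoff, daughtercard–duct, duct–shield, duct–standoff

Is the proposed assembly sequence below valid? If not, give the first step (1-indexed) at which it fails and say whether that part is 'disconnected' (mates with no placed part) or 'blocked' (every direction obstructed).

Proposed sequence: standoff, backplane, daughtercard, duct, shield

Valid

1. standoff@(1, 0, 0) [+y clear] — {standoff}
2. backplane@(0, 0, 0) [+z clear] — {backplane, standoff}
3. daughtercard@(0, 1, 0) [+y clear] — {backplane, daughtercard, standoff}
4. duct@(1, 1, 0) [-z clear] — {backplane, daughtercard, duct, standoff}
5. shield@(1, 1, 1) [-x clear] — {backplane, daughtercard, duct, shield, standoff}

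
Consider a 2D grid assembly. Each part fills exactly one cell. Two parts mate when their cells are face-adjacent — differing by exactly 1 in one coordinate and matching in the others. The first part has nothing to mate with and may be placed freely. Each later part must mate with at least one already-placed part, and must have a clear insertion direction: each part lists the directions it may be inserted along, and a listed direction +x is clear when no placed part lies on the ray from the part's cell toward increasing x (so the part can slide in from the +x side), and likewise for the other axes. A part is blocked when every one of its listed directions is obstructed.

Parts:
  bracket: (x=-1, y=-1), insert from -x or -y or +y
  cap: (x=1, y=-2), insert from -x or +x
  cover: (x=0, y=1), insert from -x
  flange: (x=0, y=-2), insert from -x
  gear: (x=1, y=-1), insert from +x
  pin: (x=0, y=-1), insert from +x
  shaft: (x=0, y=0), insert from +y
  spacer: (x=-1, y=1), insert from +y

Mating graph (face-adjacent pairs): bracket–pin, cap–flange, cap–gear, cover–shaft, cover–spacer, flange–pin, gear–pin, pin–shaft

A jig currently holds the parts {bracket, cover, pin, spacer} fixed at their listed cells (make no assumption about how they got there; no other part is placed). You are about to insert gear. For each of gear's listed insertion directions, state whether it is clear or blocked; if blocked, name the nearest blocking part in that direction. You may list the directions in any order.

+x: clear

+x: ray from gear(1, -1) has no placed part ⇒ clear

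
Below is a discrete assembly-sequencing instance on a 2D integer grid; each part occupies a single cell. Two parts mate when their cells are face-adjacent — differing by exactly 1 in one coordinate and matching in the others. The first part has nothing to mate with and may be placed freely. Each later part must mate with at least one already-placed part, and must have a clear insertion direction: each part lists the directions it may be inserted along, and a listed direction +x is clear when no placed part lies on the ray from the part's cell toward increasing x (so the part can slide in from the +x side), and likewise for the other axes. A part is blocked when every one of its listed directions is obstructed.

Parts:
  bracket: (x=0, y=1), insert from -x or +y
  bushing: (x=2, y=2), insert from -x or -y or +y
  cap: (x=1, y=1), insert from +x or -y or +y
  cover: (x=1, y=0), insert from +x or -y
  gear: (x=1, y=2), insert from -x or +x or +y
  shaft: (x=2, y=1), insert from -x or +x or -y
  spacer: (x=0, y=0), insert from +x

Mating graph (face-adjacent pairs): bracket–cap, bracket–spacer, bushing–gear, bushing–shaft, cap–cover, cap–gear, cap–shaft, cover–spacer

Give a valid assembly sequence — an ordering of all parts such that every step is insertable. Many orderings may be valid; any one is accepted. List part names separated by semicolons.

cap; bracket; spacer; cover; shaft; bushing; gear

1. cap@(1, 1) [+x clear] — {cap}
2. bracket@(0, 1) [-x clear] — {bracket, cap}
3. spacer@(0, 0) [+x clear] — {bracket, cap, spacer}
4. cover@(1, 0) [+x clear] — {bracket, cap, cover, spacer}
5. shaft@(2, 1) [+x clear] — {bracket, cap, cover, shaft, spacer}
6. bushing@(2, 2) [-x clear] — {bracket, bushing, cap, cover, shaft, spacer}
7. gear@(1, 2) [-x clear] — {bracket, bushing, cap, cover, gear, shaft, spacer}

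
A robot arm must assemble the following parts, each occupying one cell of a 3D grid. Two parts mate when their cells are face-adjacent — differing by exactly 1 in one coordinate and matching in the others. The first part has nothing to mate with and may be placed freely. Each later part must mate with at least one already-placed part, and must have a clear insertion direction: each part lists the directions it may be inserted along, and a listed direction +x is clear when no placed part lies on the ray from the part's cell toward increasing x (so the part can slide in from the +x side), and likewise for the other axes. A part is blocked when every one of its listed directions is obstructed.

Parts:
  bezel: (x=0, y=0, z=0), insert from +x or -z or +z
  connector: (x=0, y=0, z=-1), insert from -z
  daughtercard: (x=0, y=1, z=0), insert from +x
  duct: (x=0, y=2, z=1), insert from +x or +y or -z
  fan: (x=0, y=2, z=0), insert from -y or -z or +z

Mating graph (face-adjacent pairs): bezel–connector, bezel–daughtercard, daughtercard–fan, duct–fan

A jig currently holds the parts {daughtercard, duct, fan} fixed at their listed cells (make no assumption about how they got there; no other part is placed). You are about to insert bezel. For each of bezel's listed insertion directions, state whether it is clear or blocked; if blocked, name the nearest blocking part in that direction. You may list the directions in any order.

+x: ray from bezel(0, 0, 0) has no placed part ⇒ clear
-z: ray from bezel(0, 0, 0) has no placed part ⇒ clear
+z: ray from bezel(0, 0, 0) has no placed part ⇒ clear

+x: clear; +z: clear; -z: clear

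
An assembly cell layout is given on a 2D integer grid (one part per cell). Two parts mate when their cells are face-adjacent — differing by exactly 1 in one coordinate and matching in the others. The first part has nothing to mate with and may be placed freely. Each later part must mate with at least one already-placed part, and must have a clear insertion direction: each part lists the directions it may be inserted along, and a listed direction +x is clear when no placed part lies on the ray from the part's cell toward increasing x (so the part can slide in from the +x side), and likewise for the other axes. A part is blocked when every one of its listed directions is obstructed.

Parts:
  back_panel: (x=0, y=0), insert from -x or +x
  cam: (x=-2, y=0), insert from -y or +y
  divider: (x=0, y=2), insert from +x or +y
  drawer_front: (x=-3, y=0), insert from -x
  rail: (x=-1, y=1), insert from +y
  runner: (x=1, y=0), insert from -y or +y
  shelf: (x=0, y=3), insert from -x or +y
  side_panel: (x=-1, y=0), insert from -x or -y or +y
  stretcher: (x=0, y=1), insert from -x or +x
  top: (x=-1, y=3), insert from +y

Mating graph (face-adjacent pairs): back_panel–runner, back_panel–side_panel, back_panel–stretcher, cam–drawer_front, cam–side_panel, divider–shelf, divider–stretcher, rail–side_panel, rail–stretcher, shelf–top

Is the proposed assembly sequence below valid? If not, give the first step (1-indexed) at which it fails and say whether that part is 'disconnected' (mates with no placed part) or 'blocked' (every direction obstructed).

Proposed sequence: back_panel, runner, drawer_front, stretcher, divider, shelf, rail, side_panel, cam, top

Invalid at step 3 (disconnected)

1. back_panel@(0, 0) [-x clear] — {back_panel}
2. runner@(1, 0) [-y clear] — {back_panel, runner}
3. drawer_front@(-3, 0) — no placed neighbour ⇒ disconnected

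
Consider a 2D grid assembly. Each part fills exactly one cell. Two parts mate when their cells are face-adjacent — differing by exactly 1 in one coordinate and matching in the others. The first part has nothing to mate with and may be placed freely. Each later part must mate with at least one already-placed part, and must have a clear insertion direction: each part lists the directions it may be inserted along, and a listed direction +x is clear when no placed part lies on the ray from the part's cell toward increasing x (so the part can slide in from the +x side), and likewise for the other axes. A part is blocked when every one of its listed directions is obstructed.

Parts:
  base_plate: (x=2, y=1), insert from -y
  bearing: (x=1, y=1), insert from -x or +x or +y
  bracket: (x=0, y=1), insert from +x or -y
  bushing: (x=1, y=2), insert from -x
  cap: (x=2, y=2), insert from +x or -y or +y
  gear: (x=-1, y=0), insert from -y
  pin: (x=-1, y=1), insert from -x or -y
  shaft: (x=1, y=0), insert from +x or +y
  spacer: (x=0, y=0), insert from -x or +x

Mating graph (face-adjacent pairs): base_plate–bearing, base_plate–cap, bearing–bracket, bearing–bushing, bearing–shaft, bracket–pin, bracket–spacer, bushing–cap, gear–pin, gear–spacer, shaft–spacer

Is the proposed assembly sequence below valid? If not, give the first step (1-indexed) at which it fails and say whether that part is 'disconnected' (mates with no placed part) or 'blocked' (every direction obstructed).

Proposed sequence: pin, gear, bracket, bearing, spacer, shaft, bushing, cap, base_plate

Valid

1. pin@(-1, 1) [-x clear] — {pin}
2. gear@(-1, 0) [-y clear] — {gear, pin}
3. bracket@(0, 1) [+x clear] — {bracket, gear, pin}
4. bearing@(1, 1) [+x clear] — {bearing, bracket, gear, pin}
5. spacer@(0, 0) [+x clear] — {bearing, bracket, gear, pin, spacer}
6. shaft@(1, 0) [+x clear] — {bearing, bracket, gear, pin, shaft, spacer}
7. bushing@(1, 2) [-x clear] — {bearing, bracket, bushing, gear, pin, shaft, spacer}
8. cap@(2, 2) [+x clear] — {bearing, bracket, bushing, cap, gear, pin, shaft, spacer}
9. base_plate@(2, 1) [-y clear] — {base_plate, bearing, bracket, bushing, cap, gear, pin, shaft, spacer}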